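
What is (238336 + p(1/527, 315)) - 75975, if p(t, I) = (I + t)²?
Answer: 72650350205/277729 ≈ 2.6159e+5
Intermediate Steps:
(238336 + p(1/527, 315)) - 75975 = (238336 + (315 + 1/527)²) - 75975 = (238336 + (166006/527)²) - 75975 = (238336 + 27557992036/277729) - 75975 = 93750810980/277729 - 75975 = 72650350205/277729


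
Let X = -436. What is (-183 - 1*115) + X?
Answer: -734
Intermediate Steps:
(-183 - 1*115) + X = (-183 - 1*115) - 436 = (-183 - 115) - 436 = -298 - 436 = -734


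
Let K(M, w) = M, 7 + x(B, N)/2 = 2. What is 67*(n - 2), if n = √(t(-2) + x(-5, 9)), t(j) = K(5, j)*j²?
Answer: -134 + 67*√10 ≈ 77.873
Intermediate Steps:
x(B, N) = -10 (x(B, N) = -14 + 2*2 = -14 + 4 = -10)
t(j) = 5*j²
n = √10 (n = √(5*(-2)² - 10) = √(5*4 - 10) = √(20 - 10) = √10 ≈ 3.1623)
67*(n - 2) = 67*(√10 - 2) = 67*(-2 + √10) = -134 + 67*√10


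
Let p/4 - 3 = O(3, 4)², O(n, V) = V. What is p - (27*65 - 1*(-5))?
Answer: -1684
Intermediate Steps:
p = 76 (p = 12 + 4*4² = 12 + 4*16 = 12 + 64 = 76)
p - (27*65 - 1*(-5)) = 76 - (27*65 - 1*(-5)) = 76 - (1755 + 5) = 76 - 1*1760 = 76 - 1760 = -1684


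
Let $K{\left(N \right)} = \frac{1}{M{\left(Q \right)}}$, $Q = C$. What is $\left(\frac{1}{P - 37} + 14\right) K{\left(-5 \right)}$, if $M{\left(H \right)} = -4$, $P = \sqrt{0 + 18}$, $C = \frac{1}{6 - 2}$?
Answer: $- \frac{18877}{5404} + \frac{3 \sqrt{2}}{5404} \approx -3.4924$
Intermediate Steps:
$C = \frac{1}{4} \approx 0.25$
$Q = \frac{1}{4} \approx 0.25$
$P = 3 \sqrt{2}$ ($P = \sqrt{18} = 3 \sqrt{2} \approx 4.2426$)
$K{\left(N \right)} = - \frac{1}{4}$ ($K{\left(N \right)} = \frac{1}{-4} = - \frac{1}{4}$)
$\left(\frac{1}{P - 37} + 14\right) K{\left(-5 \right)} = \left(\frac{1}{3 \sqrt{2} - 37} + 14\right) \left(- \frac{1}{4}\right) = \left(\frac{1}{-37 + 3 \sqrt{2}} + 14\right) \left(- \frac{1}{4}\right) = \left(14 + \frac{1}{-37 + 3 \sqrt{2}}\right) \left(- \frac{1}{4}\right) = - \frac{7}{2} - \frac{1}{4 \left(-37 + 3 \sqrt{2}\right)}$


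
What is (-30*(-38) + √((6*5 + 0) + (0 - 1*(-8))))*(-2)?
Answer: -2280 - 2*√38 ≈ -2292.3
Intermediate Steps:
(-30*(-38) + √((6*5 + 0) + (0 - 1*(-8))))*(-2) = (1140 + √((30 + 0) + (0 + 8)))*(-2) = (1140 + √(30 + 8))*(-2) = (1140 + √38)*(-2) = -2280 - 2*√38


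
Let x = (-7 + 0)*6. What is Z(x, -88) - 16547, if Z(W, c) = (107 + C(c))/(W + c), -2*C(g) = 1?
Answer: -4302433/260 ≈ -16548.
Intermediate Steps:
x = -42 (x = -7*6 = -42)
C(g) = -1/2 (C(g) = -1/2*1 = -1/2)
Z(W, c) = 213/(2*(W + c)) (Z(W, c) = (107 - 1/2)/(W + c) = 213/(2*(W + c)))
Z(x, -88) - 16547 = 213/(2*(-42 - 88)) - 16547 = (213/2)/(-130) - 16547 = (213/2)*(-1/130) - 16547 = -213/260 - 16547 = -4302433/260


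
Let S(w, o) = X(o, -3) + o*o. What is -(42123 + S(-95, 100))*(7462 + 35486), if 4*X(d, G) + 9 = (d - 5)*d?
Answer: -2340483471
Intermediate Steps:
X(d, G) = -9/4 + d*(-5 + d)/4 (X(d, G) = -9/4 + ((d - 5)*d)/4 = -9/4 + ((-5 + d)*d)/4 = -9/4 + (d*(-5 + d))/4 = -9/4 + d*(-5 + d)/4)
S(w, o) = -9/4 - 5*o/4 + 5*o²/4 (S(w, o) = (-9/4 - 5*o/4 + o²/4) + o*o = (-9/4 - 5*o/4 + o²/4) + o² = -9/4 - 5*o/4 + 5*o²/4)
-(42123 + S(-95, 100))*(7462 + 35486) = -(42123 + (-9/4 - 5/4*100 + (5/4)*100²))*(7462 + 35486) = -(42123 + (-9/4 - 125 + (5/4)*10000))*42948 = -(42123 + (-9/4 - 125 + 12500))*42948 = -(42123 + 49491/4)*42948 = -217983*42948/4 = -1*2340483471 = -2340483471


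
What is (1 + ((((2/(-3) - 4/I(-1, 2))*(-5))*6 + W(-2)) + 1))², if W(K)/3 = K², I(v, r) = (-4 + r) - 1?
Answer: 36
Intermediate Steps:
I(v, r) = -5 + r
W(K) = 3*K²
(1 + ((((2/(-3) - 4/I(-1, 2))*(-5))*6 + W(-2)) + 1))² = (1 + ((((2/(-3) - 4/(-5 + 2))*(-5))*6 + 3*(-2)²) + 1))² = (1 + ((((2*(-⅓) - 4/(-3))*(-5))*6 + 3*4) + 1))² = (1 + ((((-⅔ - 4*(-⅓))*(-5))*6 + 12) + 1))² = (1 + ((((-⅔ + 4/3)*(-5))*6 + 12) + 1))² = (1 + ((((⅔)*(-5))*6 + 12) + 1))² = (1 + ((-10/3*6 + 12) + 1))² = (1 + ((-20 + 12) + 1))² = (1 + (-8 + 1))² = (1 - 7)² = (-6)² = 36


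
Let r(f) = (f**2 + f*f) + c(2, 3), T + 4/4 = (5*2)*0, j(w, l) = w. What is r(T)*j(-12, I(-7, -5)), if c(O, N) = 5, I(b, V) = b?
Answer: -84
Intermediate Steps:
T = -1 (T = -1 + (5*2)*0 = -1 + 10*0 = -1 + 0 = -1)
r(f) = 5 + 2*f**2 (r(f) = (f**2 + f*f) + 5 = (f**2 + f**2) + 5 = 2*f**2 + 5 = 5 + 2*f**2)
r(T)*j(-12, I(-7, -5)) = (5 + 2*(-1)**2)*(-12) = (5 + 2*1)*(-12) = (5 + 2)*(-12) = 7*(-12) = -84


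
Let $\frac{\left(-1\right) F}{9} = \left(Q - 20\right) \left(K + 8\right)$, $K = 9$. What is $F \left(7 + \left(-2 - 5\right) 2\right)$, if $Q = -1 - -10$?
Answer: $-11781$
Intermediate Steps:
$Q = 9$ ($Q = -1 + 10 = 9$)
$F = 1683$ ($F = - 9 \left(9 - 20\right) \left(9 + 8\right) = - 9 \left(\left(-11\right) 17\right) = \left(-9\right) \left(-187\right) = 1683$)
$F \left(7 + \left(-2 - 5\right) 2\right) = 1683 \left(7 + \left(-2 - 5\right) 2\right) = 1683 \left(7 - 14\right) = 1683 \left(-7\right) = -11781$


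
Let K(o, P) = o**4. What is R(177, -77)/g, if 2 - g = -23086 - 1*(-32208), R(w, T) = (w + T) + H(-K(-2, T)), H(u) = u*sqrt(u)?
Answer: -5/456 + 2*I/285 ≈ -0.010965 + 0.0070175*I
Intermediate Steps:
H(u) = u**(3/2)
R(w, T) = T + w - 64*I (R(w, T) = (w + T) + (-1*(-2)**4)**(3/2) = (T + w) + (-1*16)**(3/2) = (T + w) + (-16)**(3/2) = (T + w) - 64*I = T + w - 64*I)
g = -9120 (g = 2 - (-23086 - 1*(-32208)) = 2 - (-23086 + 32208) = 2 - 1*9122 = 2 - 9122 = -9120)
R(177, -77)/g = (-77 + 177 - 64*I)/(-9120) = (100 - 64*I)*(-1/9120) = -5/456 + 2*I/285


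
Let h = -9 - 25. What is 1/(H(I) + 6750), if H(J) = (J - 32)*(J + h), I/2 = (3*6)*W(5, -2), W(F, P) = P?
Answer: 1/17774 ≈ 5.6262e-5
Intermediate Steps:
h = -34
I = -72 (I = 2*((3*6)*(-2)) = 2*(18*(-2)) = 2*(-36) = -72)
H(J) = (-34 + J)*(-32 + J) (H(J) = (J - 32)*(J - 34) = (-32 + J)*(-34 + J) = (-34 + J)*(-32 + J))
1/(H(I) + 6750) = 1/((1088 + (-72)² - 66*(-72)) + 6750) = 1/((1088 + 5184 + 4752) + 6750) = 1/(11024 + 6750) = 1/17774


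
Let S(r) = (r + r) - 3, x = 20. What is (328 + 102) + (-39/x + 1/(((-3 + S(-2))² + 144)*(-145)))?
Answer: 3786102/8845 ≈ 428.05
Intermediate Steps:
S(r) = -3 + 2*r (S(r) = 2*r - 3 = -3 + 2*r)
(328 + 102) + (-39/x + 1/(((-3 + S(-2))² + 144)*(-145))) = (328 + 102) + (-39/20 + 1/(((-3 + (-3 + 2*(-2)))² + 144)*(-145))) = 430 + (-39*1/20 - 1/145/((-3 + (-3 - 4))² + 144)) = 430 + (-39/20 - 1/145/((-3 - 7)² + 144)) = 430 + (-39/20 - 1/145/((-10)² + 144)) = 430 + (-39/20 - 1/145/(100 + 144)) = 430 + (-39/20 - 1/145/244) = 430 + (-39/20 + (1/244)*(-1/145)) = 430 + (-39/20 - 1/35380) = 430 - 17248/8845 = 3786102/8845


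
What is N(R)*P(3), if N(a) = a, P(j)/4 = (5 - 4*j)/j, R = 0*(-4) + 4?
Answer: -112/3 ≈ -37.333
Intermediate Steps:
R = 4 (R = 0 + 4 = 4)
P(j) = 4*(5 - 4*j)/j (P(j) = 4*((5 - 4*j)/j) = 4*(5 - 4*j)/j)
N(R)*P(3) = 4*(-16 + 20/3) = 4*(-28/3) = -112/3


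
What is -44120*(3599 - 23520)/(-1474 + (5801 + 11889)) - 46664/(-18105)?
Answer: 1989188011003/36698835 ≈ 54203.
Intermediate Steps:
-44120*(3599 - 23520)/(-1474 + (5801 + 11889)) - 46664/(-18105) = -44120*(-19921/(-1474 + 17690)) - 46664*(-1/18105) = -44120/(16216*(-1/19921)) + 46664/18105 = -44120/(-16216/19921) + 46664/18105 = -44120*(-19921/16216) + 46664/18105 = 109864315/2027 + 46664/18105 = 1989188011003/36698835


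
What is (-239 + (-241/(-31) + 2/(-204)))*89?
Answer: -65073863/3162 ≈ -20580.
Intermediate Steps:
(-239 + (-241/(-31) + 2/(-204)))*89 = (-239 + (-241*(-1/31) + 2*(-1/204)))*89 = (-239 + (241/31 - 1/102))*89 = (-239 + 24551/3162)*89 = -731167/3162*89 = -65073863/3162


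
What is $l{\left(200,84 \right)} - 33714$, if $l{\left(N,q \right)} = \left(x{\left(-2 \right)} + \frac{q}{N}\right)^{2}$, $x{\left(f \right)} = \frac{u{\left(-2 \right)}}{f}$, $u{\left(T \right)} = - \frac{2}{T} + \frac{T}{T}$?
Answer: $- \frac{84284159}{2500} \approx -33714.0$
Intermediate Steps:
$u{\left(T \right)} = 1 - \frac{2}{T}$ ($u{\left(T \right)} = - \frac{2}{T} + 1 = 1 - \frac{2}{T}$)
$x{\left(f \right)} = \frac{2}{f}$ ($x{\left(f \right)} = \frac{\frac{1}{-2} \left(-2 - 2\right)}{f} = \frac{\left(- \frac{1}{2}\right) \left(-4\right)}{f} = \frac{2}{f}$)
$l{\left(N,q \right)} = \left(-1 + \frac{q}{N}\right)^{2}$ ($l{\left(N,q \right)} = \left(\frac{2}{-2} + \frac{q}{N}\right)^{2} = \left(2 \left(- \frac{1}{2}\right) + \frac{q}{N}\right)^{2} = \left(-1 + \frac{q}{N}\right)^{2}$)
$l{\left(200,84 \right)} - 33714 = \frac{\left(200 - 84\right)^{2}}{40000} - 33714 = \frac{116^{2}}{40000} - 33714 = \frac{1}{40000} \cdot 13456 - 33714 = \frac{841}{2500} - 33714 = - \frac{84284159}{2500}$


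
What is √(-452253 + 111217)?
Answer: 2*I*√85259 ≈ 583.98*I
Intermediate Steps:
√(-452253 + 111217) = √(-341036) = 2*I*√85259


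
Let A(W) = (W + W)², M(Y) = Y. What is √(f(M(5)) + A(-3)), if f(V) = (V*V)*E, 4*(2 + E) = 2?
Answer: I*√6/2 ≈ 1.2247*I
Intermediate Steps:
E = -3/2 (E = -2 + (¼)*2 = -2 + ½ = -3/2 ≈ -1.5000)
A(W) = 4*W² (A(W) = (2*W)² = 4*W²)
f(V) = -3*V²/2 (f(V) = (V*V)*(-3/2) = V²*(-3/2) = -3*V²/2)
√(f(M(5)) + A(-3)) = √(-3/2*5² + 4*(-3)²) = √(-3/2*25 + 4*9) = √(-75/2 + 36) = √(-3/2) = I*√6/2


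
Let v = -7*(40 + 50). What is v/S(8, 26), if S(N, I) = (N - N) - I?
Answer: 315/13 ≈ 24.231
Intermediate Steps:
S(N, I) = -I (S(N, I) = 0 - I = -I)
v = -630 (v = -7*90 = -630)
v/S(8, 26) = -630/((-1*26)) = -630/(-26) = -630*(-1/26) = 315/13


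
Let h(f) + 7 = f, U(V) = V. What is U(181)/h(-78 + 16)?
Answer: -181/69 ≈ -2.6232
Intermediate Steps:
h(f) = -7 + f
U(181)/h(-78 + 16) = 181/(-7 + (-78 + 16)) = 181/(-7 - 62) = 181/(-69) = 181*(-1/69) = -181/69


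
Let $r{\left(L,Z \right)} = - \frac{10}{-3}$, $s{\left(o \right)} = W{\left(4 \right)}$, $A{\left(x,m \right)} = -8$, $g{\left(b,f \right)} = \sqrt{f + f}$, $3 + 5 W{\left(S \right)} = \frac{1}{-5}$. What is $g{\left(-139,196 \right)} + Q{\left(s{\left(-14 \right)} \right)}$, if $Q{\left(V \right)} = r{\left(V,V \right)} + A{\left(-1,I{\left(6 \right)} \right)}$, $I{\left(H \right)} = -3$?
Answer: $- \frac{14}{3} + 14 \sqrt{2} \approx 15.132$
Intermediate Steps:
$W{\left(S \right)} = - \frac{16}{25}$ ($W{\left(S \right)} = - \frac{3}{5} + \frac{1}{5 \left(-5\right)} = - \frac{3}{5} + \frac{1}{5} \left(- \frac{1}{5}\right) = - \frac{3}{5} - \frac{1}{25} = - \frac{16}{25}$)
$g{\left(b,f \right)} = \sqrt{2} \sqrt{f}$ ($g{\left(b,f \right)} = \sqrt{2 f} = \sqrt{2} \sqrt{f}$)
$s{\left(o \right)} = - \frac{16}{25}$
$r{\left(L,Z \right)} = \frac{10}{3}$ ($r{\left(L,Z \right)} = \left(-10\right) \left(- \frac{1}{3}\right) = \frac{10}{3}$)
$Q{\left(V \right)} = - \frac{14}{3}$ ($Q{\left(V \right)} = \frac{10}{3} - 8 = - \frac{14}{3}$)
$g{\left(-139,196 \right)} + Q{\left(s{\left(-14 \right)} \right)} = \sqrt{2} \sqrt{196} - \frac{14}{3} = \sqrt{2} \cdot 14 - \frac{14}{3} = 14 \sqrt{2} - \frac{14}{3} = - \frac{14}{3} + 14 \sqrt{2}$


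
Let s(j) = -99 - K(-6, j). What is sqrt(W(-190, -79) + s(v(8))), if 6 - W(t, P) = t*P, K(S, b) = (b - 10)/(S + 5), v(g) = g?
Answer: I*sqrt(15105) ≈ 122.9*I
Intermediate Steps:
K(S, b) = (-10 + b)/(5 + S)
s(j) = -109 + j (s(j) = -99 - (-10 + j)/(5 - 6) = -99 - (-10 + j)/(-1) = -99 - (-1)*(-10 + j) = -99 - (10 - j) = -99 + (-10 + j) = -109 + j)
W(t, P) = 6 - P*t (W(t, P) = 6 - t*P = 6 - P*t)
sqrt(W(-190, -79) + s(v(8))) = sqrt((6 - 1*(-79)*(-190)) + (-109 + 8)) = sqrt((6 - 15010) - 101) = sqrt(-15004 - 101) = sqrt(-15105) = I*sqrt(15105)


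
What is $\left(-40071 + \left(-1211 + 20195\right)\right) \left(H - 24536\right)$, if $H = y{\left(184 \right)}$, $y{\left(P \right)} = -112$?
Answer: $519752376$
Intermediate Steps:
$H = -112$
$\left(-40071 + \left(-1211 + 20195\right)\right) \left(H - 24536\right) = \left(-40071 + \left(-1211 + 20195\right)\right) \left(-112 - 24536\right) = \left(-40071 + 18984\right) \left(-24648\right) = \left(-21087\right) \left(-24648\right) = 519752376$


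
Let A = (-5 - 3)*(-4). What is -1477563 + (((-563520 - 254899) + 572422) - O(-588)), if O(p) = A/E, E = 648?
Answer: -139608364/81 ≈ -1.7236e+6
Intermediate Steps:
A = 32 (A = -8*(-4) = 32)
O(p) = 4/81 (O(p) = 32/648 = 32*(1/648) = 4/81)
-1477563 + (((-563520 - 254899) + 572422) - O(-588)) = -1477563 + (((-563520 - 254899) + 572422) - 1*4/81) = -1477563 + ((-818419 + 572422) - 4/81) = -1477563 + (-245997 - 4/81) = -1477563 - 19925761/81 = -139608364/81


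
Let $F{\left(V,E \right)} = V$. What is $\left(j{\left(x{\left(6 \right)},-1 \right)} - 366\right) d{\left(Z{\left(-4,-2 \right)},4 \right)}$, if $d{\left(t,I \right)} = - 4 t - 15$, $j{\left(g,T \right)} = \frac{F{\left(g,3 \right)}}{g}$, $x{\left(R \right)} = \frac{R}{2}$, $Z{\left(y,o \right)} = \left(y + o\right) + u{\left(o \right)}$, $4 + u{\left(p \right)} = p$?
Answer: $-12045$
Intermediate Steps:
$u{\left(p \right)} = -4 + p$
$Z{\left(y,o \right)} = -4 + y + 2 o$ ($Z{\left(y,o \right)} = \left(y + o\right) + \left(-4 + o\right) = \left(o + y\right) + \left(-4 + o\right) = -4 + y + 2 o$)
$x{\left(R \right)} = \frac{R}{2}$ ($x{\left(R \right)} = R \frac{1}{2} = \frac{R}{2}$)
$j{\left(g,T \right)} = 1$ ($j{\left(g,T \right)} = \frac{g}{g} = 1$)
$d{\left(t,I \right)} = -15 - 4 t$
$\left(j{\left(x{\left(6 \right)},-1 \right)} - 366\right) d{\left(Z{\left(-4,-2 \right)},4 \right)} = \left(1 - 366\right) \left(-15 - 4 \left(-4 - 4 + 2 \left(-2\right)\right)\right) = - 365 \left(-15 - 4 \left(-4 - 4 - 4\right)\right) = - 365 \left(-15 - -48\right) = - 365 \left(-15 + 48\right) = \left(-365\right) 33 = -12045$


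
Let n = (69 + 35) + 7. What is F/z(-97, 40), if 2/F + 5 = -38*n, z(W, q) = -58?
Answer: 1/122467 ≈ 8.1655e-6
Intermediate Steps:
n = 111 (n = 104 + 7 = 111)
F = -2/4223 (F = 2/(-5 - 38*111) = 2/(-5 - 4218) = 2/(-4223) = 2*(-1/4223) = -2/4223 ≈ -0.00047360)
F/z(-97, 40) = -2/4223/(-58) = -2/4223*(-1/58) = 1/122467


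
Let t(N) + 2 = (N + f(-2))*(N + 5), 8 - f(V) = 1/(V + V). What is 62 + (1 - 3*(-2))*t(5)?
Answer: 1951/2 ≈ 975.50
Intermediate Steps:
f(V) = 8 - 1/(2*V) (f(V) = 8 - 1/(V + V) = 8 - 1/(2*V))
t(N) = -2 + (5 + N)*(33/4 + N) (t(N) = -2 + (N + (8 - ½/(-2)))*(N + 5) = -2 + (N + (8 - ½*(-½)))*(5 + N) = -2 + (N + (8 + ¼))*(5 + N) = -2 + (N + 33/4)*(5 + N) = -2 + (33/4 + N)*(5 + N) = -2 + (5 + N)*(33/4 + N))
62 + (1 - 3*(-2))*t(5) = 62 + (1 - 3*(-2))*(157/4 + 5² + (53/4)*5) = 62 + (1 + 6)*(157/4 + 25 + 265/4) = 62 + 7*(261/2) = 62 + 1827/2 = 1951/2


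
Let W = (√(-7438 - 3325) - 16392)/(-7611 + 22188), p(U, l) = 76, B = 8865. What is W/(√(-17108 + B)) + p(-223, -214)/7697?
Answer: 76/7697 + √88719409/120158211 + 5464*I*√8243/40052737 ≈ 0.0099524 + 0.012386*I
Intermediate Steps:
W = -5464/4859 + I*√10763/14577 (W = (√(-10763) - 16392)/14577 = (I*√10763 - 16392)*(1/14577) = (-16392 + I*√10763)*(1/14577) = -5464/4859 + I*√10763/14577 ≈ -1.1245 + 0.007117*I)
W/(√(-17108 + B)) + p(-223, -214)/7697 = (-5464/4859 + I*√10763/14577)/(√(-17108 + 8865)) + 76/7697 = (-5464/4859 + I*√10763/14577)/(√(-8243)) + 76*(1/7697) = (-5464/4859 + I*√10763/14577)/((I*√8243)) + 76/7697 = (-5464/4859 + I*√10763/14577)*(-I*√8243/8243) + 76/7697 = -I*√8243*(-5464/4859 + I*√10763/14577)/8243 + 76/7697 = 76/7697 - I*√8243*(-5464/4859 + I*√10763/14577)/8243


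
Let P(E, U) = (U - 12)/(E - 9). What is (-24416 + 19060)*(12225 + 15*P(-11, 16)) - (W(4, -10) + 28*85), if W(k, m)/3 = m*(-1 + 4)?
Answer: -65463322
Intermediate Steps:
P(E, U) = (-12 + U)/(-9 + E)
W(k, m) = 9*m (W(k, m) = 3*(m*(-1 + 4)) = 3*(m*3) = 3*(3*m) = 9*m)
(-24416 + 19060)*(12225 + 15*P(-11, 16)) - (W(4, -10) + 28*85) = (-24416 + 19060)*(12225 + 15*((-12 + 16)/(-9 - 11))) - (9*(-10) + 28*85) = -5356*(12225 + 15*(4/(-20))) - (-90 + 2380) = -5356*(12225 + 15*(-1/20*4)) - 1*2290 = -5356*(12225 + 15*(-1/5)) - 2290 = -5356*(12225 - 3) - 2290 = -5356*12222 - 2290 = -65461032 - 2290 = -65463322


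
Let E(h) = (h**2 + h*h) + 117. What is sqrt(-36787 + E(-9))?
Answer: 2*I*sqrt(9127) ≈ 191.07*I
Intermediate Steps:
E(h) = 117 + 2*h**2 (E(h) = (h**2 + h**2) + 117 = 2*h**2 + 117 = 117 + 2*h**2)
sqrt(-36787 + E(-9)) = sqrt(-36787 + (117 + 2*(-9)**2)) = sqrt(-36787 + (117 + 2*81)) = sqrt(-36787 + (117 + 162)) = sqrt(-36787 + 279) = sqrt(-36508) = 2*I*sqrt(9127)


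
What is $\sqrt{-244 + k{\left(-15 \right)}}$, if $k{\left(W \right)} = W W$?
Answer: $i \sqrt{19} \approx 4.3589 i$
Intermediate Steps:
$k{\left(W \right)} = W^{2}$
$\sqrt{-244 + k{\left(-15 \right)}} = \sqrt{-244 + \left(-15\right)^{2}} = \sqrt{-244 + 225} = \sqrt{-19} = i \sqrt{19}$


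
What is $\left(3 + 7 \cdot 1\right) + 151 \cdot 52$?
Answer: $7862$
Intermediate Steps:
$\left(3 + 7 \cdot 1\right) + 151 \cdot 52 = \left(3 + 7\right) + 7852 = 10 + 7852 = 7862$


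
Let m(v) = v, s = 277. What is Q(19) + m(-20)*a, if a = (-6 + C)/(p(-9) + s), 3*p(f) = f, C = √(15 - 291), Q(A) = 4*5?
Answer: 2800/137 - 20*I*√69/137 ≈ 20.438 - 1.2126*I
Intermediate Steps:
Q(A) = 20
C = 2*I*√69 (C = √(-276) = 2*I*√69 ≈ 16.613*I)
p(f) = f/3
a = -3/137 + I*√69/137 (a = (-6 + 2*I*√69)/((⅓)*(-9) + 277) = (-6 + 2*I*√69)/(-3 + 277) = (-6 + 2*I*√69)/274 = (-6 + 2*I*√69)*(1/274) = -3/137 + I*√69/137 ≈ -0.021898 + 0.060632*I)
Q(19) + m(-20)*a = 20 - 20*(-3/137 + I*√69/137) = 20 + (60/137 - 20*I*√69/137) = 2800/137 - 20*I*√69/137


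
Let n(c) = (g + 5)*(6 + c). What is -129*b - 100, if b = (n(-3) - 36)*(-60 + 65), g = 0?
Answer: 13445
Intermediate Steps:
n(c) = 30 + 5*c (n(c) = (0 + 5)*(6 + c) = 5*(6 + c) = 30 + 5*c)
b = -105 (b = ((30 + 5*(-3)) - 36)*(-60 + 65) = ((30 - 15) - 36)*5 = (15 - 36)*5 = -21*5 = -105)
-129*b - 100 = -129*(-105) - 100 = 13545 - 100 = 13445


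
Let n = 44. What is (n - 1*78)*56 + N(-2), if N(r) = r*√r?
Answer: -1904 - 2*I*√2 ≈ -1904.0 - 2.8284*I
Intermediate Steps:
N(r) = r^(3/2)
(n - 1*78)*56 + N(-2) = (44 - 1*78)*56 + (-2)^(3/2) = (44 - 78)*56 - 2*I*√2 = -34*56 - 2*I*√2 = -1904 - 2*I*√2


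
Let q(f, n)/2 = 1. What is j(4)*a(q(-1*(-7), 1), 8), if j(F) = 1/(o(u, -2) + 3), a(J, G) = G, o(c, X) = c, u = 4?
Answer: 8/7 ≈ 1.1429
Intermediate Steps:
q(f, n) = 2 (q(f, n) = 2*1 = 2)
j(F) = 1/7 (j(F) = 1/(4 + 3) = 1/7)
j(4)*a(q(-1*(-7), 1), 8) = (1/7)*8 = 8/7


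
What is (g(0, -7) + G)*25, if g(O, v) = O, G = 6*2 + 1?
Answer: 325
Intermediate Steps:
G = 13 (G = 12 + 1 = 13)
(g(0, -7) + G)*25 = (0 + 13)*25 = 13*25 = 325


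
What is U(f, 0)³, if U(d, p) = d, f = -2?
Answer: -8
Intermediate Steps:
U(f, 0)³ = (-2)³ = -8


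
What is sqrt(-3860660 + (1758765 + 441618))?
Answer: I*sqrt(1660277) ≈ 1288.5*I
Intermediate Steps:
sqrt(-3860660 + (1758765 + 441618)) = sqrt(-3860660 + 2200383) = sqrt(-1660277) = I*sqrt(1660277)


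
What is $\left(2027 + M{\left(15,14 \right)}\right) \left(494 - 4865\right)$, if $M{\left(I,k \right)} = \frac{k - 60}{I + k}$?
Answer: $- \frac{256739427}{29} \approx -8.8531 \cdot 10^{6}$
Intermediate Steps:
$M{\left(I,k \right)} = \frac{-60 + k}{I + k}$
$\left(2027 + M{\left(15,14 \right)}\right) \left(494 - 4865\right) = \left(2027 + \frac{-60 + 14}{15 + 14}\right) \left(494 - 4865\right) = \left(2027 + \frac{1}{29} \left(-46\right)\right) \left(-4371\right) = \left(2027 - \frac{46}{29}\right) \left(-4371\right) = \frac{58737}{29} \left(-4371\right) = - \frac{256739427}{29}$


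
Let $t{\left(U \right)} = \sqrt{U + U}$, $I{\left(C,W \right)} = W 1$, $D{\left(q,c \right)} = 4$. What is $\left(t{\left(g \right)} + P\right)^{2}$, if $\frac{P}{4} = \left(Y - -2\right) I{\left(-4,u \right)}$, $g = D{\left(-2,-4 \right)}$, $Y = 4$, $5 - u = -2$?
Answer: $28232 + 672 \sqrt{2} \approx 29182.0$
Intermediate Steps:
$u = 7$ ($u = 5 - -2 = 5 + 2 = 7$)
$I{\left(C,W \right)} = W$
$g = 4$
$t{\left(U \right)} = \sqrt{2} \sqrt{U}$ ($t{\left(U \right)} = \sqrt{2 U} = \sqrt{2} \sqrt{U}$)
$P = 168$ ($P = 4 \left(4 - -2\right) 7 = 4 \left(4 + 2\right) 7 = 4 \cdot 6 \cdot 7 = 4 \cdot 42 = 168$)
$\left(t{\left(g \right)} + P\right)^{2} = \left(\sqrt{2} \sqrt{4} + 168\right)^{2} = \left(\sqrt{2} \cdot 2 + 168\right)^{2} = \left(2 \sqrt{2} + 168\right)^{2} = \left(168 + 2 \sqrt{2}\right)^{2}$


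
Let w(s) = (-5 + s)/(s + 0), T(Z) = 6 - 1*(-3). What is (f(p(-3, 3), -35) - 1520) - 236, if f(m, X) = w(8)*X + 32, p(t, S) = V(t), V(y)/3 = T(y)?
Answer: -13897/8 ≈ -1737.1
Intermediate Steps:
T(Z) = 9 (T(Z) = 6 + 3 = 9)
w(s) = (-5 + s)/s
V(y) = 27 (V(y) = 3*9 = 27)
p(t, S) = 27
f(m, X) = 32 + 3*X/8 (f(m, X) = ((-5 + 8)/8)*X + 32 = ((⅛)*3)*X + 32 = 3*X/8 + 32 = 32 + 3*X/8)
(f(p(-3, 3), -35) - 1520) - 236 = ((32 + (3/8)*(-35)) - 1520) - 236 = ((32 - 105/8) - 1520) - 236 = (151/8 - 1520) - 236 = -12009/8 - 236 = -13897/8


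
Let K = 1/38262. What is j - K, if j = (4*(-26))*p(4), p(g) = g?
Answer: -15916993/38262 ≈ -416.00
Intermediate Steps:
K = 1/38262 ≈ 2.6136e-5
j = -416 (j = (4*(-26))*4 = -104*4 = -416)
j - K = -416 - 1*1/38262 = -416 - 1/38262 = -15916993/38262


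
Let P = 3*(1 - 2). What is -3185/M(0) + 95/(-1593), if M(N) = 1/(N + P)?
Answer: 15221020/1593 ≈ 9554.9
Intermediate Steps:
P = -3 (P = 3*(-1) = -3)
M(N) = 1/(-3 + N) (M(N) = 1/(N - 3) = 1/(-3 + N))
-3185/M(0) + 95/(-1593) = -3185/(1/(-3 + 0)) + 95/(-1593) = -3185/(1/(-3)) + 95*(-1/1593) = -3185/(-⅓) - 95/1593 = -3185*(-3) - 95/1593 = 9555 - 95/1593 = 15221020/1593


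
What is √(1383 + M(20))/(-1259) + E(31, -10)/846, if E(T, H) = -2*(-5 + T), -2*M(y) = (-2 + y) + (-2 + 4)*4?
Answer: -26/423 - √1370/1259 ≈ -0.090865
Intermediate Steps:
M(y) = -3 - y/2 (M(y) = -((-2 + y) + (-2 + 4)*4)/2 = -((-2 + y) + 2*4)/2 = -((-2 + y) + 8)/2 = -(6 + y)/2 = -3 - y/2)
E(T, H) = 10 - 2*T
√(1383 + M(20))/(-1259) + E(31, -10)/846 = √(1383 + (-3 - ½*20))/(-1259) + (10 - 2*31)/846 = √(1383 + (-3 - 10))*(-1/1259) + (10 - 62)*(1/846) = √(1383 - 13)*(-1/1259) - 52*1/846 = √1370*(-1/1259) - 26/423 = -√1370/1259 - 26/423 = -26/423 - √1370/1259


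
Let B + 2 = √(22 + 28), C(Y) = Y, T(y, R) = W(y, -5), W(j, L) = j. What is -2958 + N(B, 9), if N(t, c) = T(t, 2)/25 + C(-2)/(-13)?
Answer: -961326/325 + √2/5 ≈ -2957.6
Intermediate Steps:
T(y, R) = y
B = -2 + 5*√2 (B = -2 + √(22 + 28) = -2 + √50 = -2 + 5*√2 ≈ 5.0711)
N(t, c) = 2/13 + t/25 (N(t, c) = t/25 - 2/(-13) = t*(1/25) - 2*(-1/13) = t/25 + 2/13 = 2/13 + t/25)
-2958 + N(B, 9) = -2958 + (2/13 + (-2 + 5*√2)/25) = -2958 + (2/13 + (-2/25 + √2/5)) = -2958 + (24/325 + √2/5) = -961326/325 + √2/5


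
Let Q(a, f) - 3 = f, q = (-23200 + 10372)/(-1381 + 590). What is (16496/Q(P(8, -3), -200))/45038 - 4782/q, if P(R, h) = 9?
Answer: -2796744999985/9484687534 ≈ -294.87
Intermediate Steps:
q = 12828/791 (q = -12828/(-791) = -12828*(-1/791) = 12828/791 ≈ 16.217)
Q(a, f) = 3 + f
(16496/Q(P(8, -3), -200))/45038 - 4782/q = (16496/(3 - 200))/45038 - 4782/12828/791 = (16496/(-197))*(1/45038) - 4782*791/12828 = (16496*(-1/197))*(1/45038) - 630427/2138 = -16496/197*1/45038 - 630427/2138 = -8248/4436243 - 630427/2138 = -2796744999985/9484687534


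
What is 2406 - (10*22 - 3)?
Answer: 2189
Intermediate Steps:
2406 - (10*22 - 3) = 2406 - (220 - 3) = 2406 - 1*217 = 2406 - 217 = 2189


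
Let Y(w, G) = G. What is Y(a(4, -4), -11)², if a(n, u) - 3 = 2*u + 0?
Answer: 121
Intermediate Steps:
a(n, u) = 3 + 2*u (a(n, u) = 3 + (2*u + 0) = 3 + 2*u)
Y(a(4, -4), -11)² = (-11)² = 121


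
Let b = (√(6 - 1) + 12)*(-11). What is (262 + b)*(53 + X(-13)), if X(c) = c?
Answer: 5200 - 440*√5 ≈ 4216.1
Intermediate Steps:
b = -132 - 11*√5 (b = (√5 + 12)*(-11) = (12 + √5)*(-11) = -132 - 11*√5 ≈ -156.60)
(262 + b)*(53 + X(-13)) = (262 + (-132 - 11*√5))*(53 - 13) = (130 - 11*√5)*40 = 5200 - 440*√5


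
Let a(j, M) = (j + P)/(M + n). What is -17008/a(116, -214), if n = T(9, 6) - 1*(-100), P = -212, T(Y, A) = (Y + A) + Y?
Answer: -15945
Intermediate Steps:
T(Y, A) = A + 2*Y (T(Y, A) = (A + Y) + Y = A + 2*Y)
n = 124 (n = (6 + 2*9) - 1*(-100) = (6 + 18) + 100 = 24 + 100 = 124)
a(j, M) = (-212 + j)/(124 + M) (a(j, M) = (j - 212)/(M + 124) = (-212 + j)/(124 + M))
-17008/a(116, -214) = -17008*(124 - 214)/(-212 + 116) = -17008/(-96/(-90)) = -17008/((-1/90*(-96))) = -17008/16/15 = -17008*15/16 = -15945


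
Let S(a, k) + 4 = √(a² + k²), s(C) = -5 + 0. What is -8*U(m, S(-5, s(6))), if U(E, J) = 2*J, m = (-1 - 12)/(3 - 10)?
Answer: 64 - 80*√2 ≈ -49.137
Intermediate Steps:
s(C) = -5
m = 13/7 (m = -13/(-7) = -13*(-⅐) = 13/7 ≈ 1.8571)
S(a, k) = -4 + √(a² + k²)
-8*U(m, S(-5, s(6))) = -16*(-4 + √((-5)² + (-5)²)) = -16*(-4 + √(25 + 25)) = -16*(-4 + √50) = -16*(-4 + 5*√2) = -8*(-8 + 10*√2) = 64 - 80*√2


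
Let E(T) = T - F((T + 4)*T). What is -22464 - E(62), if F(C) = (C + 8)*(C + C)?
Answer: 33531874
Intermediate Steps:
F(C) = 2*C*(8 + C) (F(C) = (8 + C)*(2*C) = 2*C*(8 + C))
E(T) = T - 2*T*(4 + T)*(8 + T*(4 + T)) (E(T) = T - 2*(T + 4)*T*(8 + (T + 4)*T) = T - 2*(4 + T)*T*(8 + (4 + T)*T) = T - 2*T*(4 + T)*(8 + T*(4 + T)))
-22464 - E(62) = -22464 - 62*(1 - 2*(4 + 62)*(8 + 62*(4 + 62))) = -22464 - 62*(1 - 2*66*(8 + 62*66)) = -22464 - 62*(1 - 2*66*(8 + 4092)) = -22464 - 62*(1 - 2*66*4100) = -22464 - 62*(1 - 541200) = -22464 - 62*(-541199) = -22464 - 1*(-33554338) = -22464 + 33554338 = 33531874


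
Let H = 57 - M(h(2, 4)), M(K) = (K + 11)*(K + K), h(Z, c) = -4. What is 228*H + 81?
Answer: 25845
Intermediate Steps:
M(K) = 2*K*(11 + K) (M(K) = (11 + K)*(2*K) = 2*K*(11 + K))
H = 113 (H = 57 - 2*(-4)*(11 - 4) = 57 - 2*(-4)*7 = 57 - 1*(-56) = 57 + 56 = 113)
228*H + 81 = 228*113 + 81 = 25764 + 81 = 25845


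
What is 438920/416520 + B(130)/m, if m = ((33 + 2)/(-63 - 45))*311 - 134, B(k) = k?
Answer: 132043841/264042441 ≈ 0.50009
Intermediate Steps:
m = -25357/108 (m = (35/(-108))*311 - 134 = (35*(-1/108))*311 - 134 = -35/108*311 - 134 = -10885/108 - 134 = -25357/108 ≈ -234.79)
438920/416520 + B(130)/m = 438920/416520 + 130/(-25357/108) = 438920*(1/416520) + 130*(-108/25357) = 10973/10413 - 14040/25357 = 132043841/264042441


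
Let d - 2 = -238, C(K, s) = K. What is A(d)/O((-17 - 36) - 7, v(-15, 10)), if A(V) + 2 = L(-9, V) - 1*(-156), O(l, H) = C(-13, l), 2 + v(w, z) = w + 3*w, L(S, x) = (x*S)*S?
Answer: 18962/13 ≈ 1458.6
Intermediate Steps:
L(S, x) = x*S² (L(S, x) = (S*x)*S = x*S²)
v(w, z) = -2 + 4*w (v(w, z) = -2 + (w + 3*w) = -2 + 4*w)
d = -236 (d = 2 - 238 = -236)
O(l, H) = -13
A(V) = 154 + 81*V (A(V) = -2 + (V*(-9)² - 1*(-156)) = -2 + (V*81 + 156) = -2 + (81*V + 156) = -2 + (156 + 81*V) = 154 + 81*V)
A(d)/O((-17 - 36) - 7, v(-15, 10)) = (154 + 81*(-236))/(-13) = (154 - 19116)*(-1/13) = -18962*(-1/13) = 18962/13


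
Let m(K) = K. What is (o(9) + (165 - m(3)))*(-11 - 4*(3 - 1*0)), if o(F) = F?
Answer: -3933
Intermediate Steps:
(o(9) + (165 - m(3)))*(-11 - 4*(3 - 1*0)) = (9 + (165 - 1*3))*(-11 - 4*(3 - 1*0)) = (9 + (165 - 3))*(-11 - 4*(3 + 0)) = (9 + 162)*(-11 - 4*3) = 171*(-11 - 12) = 171*(-23) = -3933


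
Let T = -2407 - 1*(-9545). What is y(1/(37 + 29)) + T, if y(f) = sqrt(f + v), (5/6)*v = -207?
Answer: 7138 + I*sqrt(27049110)/330 ≈ 7138.0 + 15.76*I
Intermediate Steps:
v = -1242/5 (v = (6/5)*(-207) = -1242/5 ≈ -248.40)
y(f) = sqrt(-1242/5 + f) (y(f) = sqrt(f - 1242/5) = sqrt(-1242/5 + f))
T = 7138 (T = -2407 + 9545 = 7138)
y(1/(37 + 29)) + T = sqrt(-6210 + 25/(37 + 29))/5 + 7138 = sqrt(-6210 + 25/66)/5 + 7138 = sqrt(-409835/66)/5 + 7138 = (I*sqrt(27049110)/66)/5 + 7138 = I*sqrt(27049110)/330 + 7138 = 7138 + I*sqrt(27049110)/330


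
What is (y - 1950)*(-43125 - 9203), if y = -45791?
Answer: 2498191048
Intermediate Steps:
(y - 1950)*(-43125 - 9203) = (-45791 - 1950)*(-43125 - 9203) = -47741*(-52328) = 2498191048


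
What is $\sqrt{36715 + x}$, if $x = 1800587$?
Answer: $\sqrt{1837302} \approx 1355.5$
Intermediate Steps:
$\sqrt{36715 + x} = \sqrt{36715 + 1800587} = \sqrt{1837302}$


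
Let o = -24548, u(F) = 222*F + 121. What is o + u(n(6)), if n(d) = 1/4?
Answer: -48743/2 ≈ -24372.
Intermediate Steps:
n(d) = 1/4
u(F) = 121 + 222*F
o + u(n(6)) = -24548 + (121 + 222*(1/4)) = -24548 + (121 + 111/2) = -24548 + 353/2 = -48743/2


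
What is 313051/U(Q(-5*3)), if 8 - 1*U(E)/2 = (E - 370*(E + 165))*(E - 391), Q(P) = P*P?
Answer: -313051/47832884 ≈ -0.0065447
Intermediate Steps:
Q(P) = P²
U(E) = 16 - 2*(-61050 - 369*E)*(-391 + E) (U(E) = 16 - 2*(E - 370*(E + 165))*(E - 391) = 16 - 2*(E - 370*(165 + E))*(-391 + E) = 16 - 2*(E + (-61050 - 370*E))*(-391 + E) = 16 - 2*(-61050 - 369*E)*(-391 + E))
313051/U(Q(-5*3)) = 313051/(-47741084 - 166458*(-5*3)² + 738*((-5*3)²)²) = 313051/(-47741084 - 166458*(-15)² + 738*((-15)²)²) = 313051/(-47741084 - 166458*225 + 738*225²) = 313051/(-47741084 - 37453050 + 738*50625) = 313051/(-47741084 - 37453050 + 37361250) = 313051/(-47832884) = 313051*(-1/47832884) = -313051/47832884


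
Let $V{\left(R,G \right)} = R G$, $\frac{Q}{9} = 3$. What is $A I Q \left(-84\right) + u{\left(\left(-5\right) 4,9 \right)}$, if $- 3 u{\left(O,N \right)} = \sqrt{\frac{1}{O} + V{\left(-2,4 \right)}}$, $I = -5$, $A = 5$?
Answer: $56700 - \frac{i \sqrt{805}}{30} \approx 56700.0 - 0.94575 i$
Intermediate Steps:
$Q = 27$ ($Q = 9 \cdot 3 = 27$)
$V{\left(R,G \right)} = G R$
$u{\left(O,N \right)} = - \frac{\sqrt{-8 + \frac{1}{O}}}{3}$ ($u{\left(O,N \right)} = - \frac{\sqrt{\frac{1}{O} + 4 \left(-2\right)}}{3} = - \frac{\sqrt{\frac{1}{O} - 8}}{3} = - \frac{\sqrt{-8 + \frac{1}{O}}}{3}$)
$A I Q \left(-84\right) + u{\left(\left(-5\right) 4,9 \right)} = 5 \left(-5\right) 27 \left(-84\right) - \frac{\sqrt{-8 + \frac{1}{\left(-5\right) 4}}}{3} = \left(-25\right) 27 \left(-84\right) - \frac{\sqrt{-8 + \frac{1}{-20}}}{3} = \left(-675\right) \left(-84\right) - \frac{\sqrt{-8 - \frac{1}{20}}}{3} = 56700 - \frac{\sqrt{- \frac{161}{20}}}{3} = 56700 - \frac{\frac{1}{10} i \sqrt{805}}{3} = 56700 - \frac{i \sqrt{805}}{30}$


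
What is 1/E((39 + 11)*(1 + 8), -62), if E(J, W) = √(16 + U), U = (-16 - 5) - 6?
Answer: -I*√11/11 ≈ -0.30151*I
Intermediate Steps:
U = -27 (U = -21 - 6 = -27)
E(J, W) = I*√11 (E(J, W) = √(16 - 27) = √(-11) = I*√11)
1/E((39 + 11)*(1 + 8), -62) = 1/(I*√11) = -I*√11/11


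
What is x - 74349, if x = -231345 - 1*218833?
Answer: -524527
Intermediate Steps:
x = -450178 (x = -231345 - 218833 = -450178)
x - 74349 = -450178 - 74349 = -524527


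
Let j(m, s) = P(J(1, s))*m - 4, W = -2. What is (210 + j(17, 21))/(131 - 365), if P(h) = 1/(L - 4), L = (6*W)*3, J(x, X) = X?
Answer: -2741/3120 ≈ -0.87853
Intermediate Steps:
L = -36 (L = (6*(-2))*3 = -12*3 = -36)
P(h) = -1/40 (P(h) = 1/(-36 - 4) = 1/(-40) = -1/40)
j(m, s) = -4 - m/40 (j(m, s) = -m/40 - 4 = -4 - m/40)
(210 + j(17, 21))/(131 - 365) = (210 + (-4 - 1/40*17))/(131 - 365) = (210 + (-4 - 17/40))/(-234) = (210 - 177/40)*(-1/234) = (8223/40)*(-1/234) = -2741/3120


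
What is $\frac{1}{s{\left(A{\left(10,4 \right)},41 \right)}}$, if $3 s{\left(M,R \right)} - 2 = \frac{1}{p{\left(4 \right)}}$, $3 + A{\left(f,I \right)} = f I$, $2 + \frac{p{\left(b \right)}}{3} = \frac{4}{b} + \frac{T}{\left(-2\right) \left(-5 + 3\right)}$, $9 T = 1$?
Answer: $\frac{105}{58} \approx 1.8103$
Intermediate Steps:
$T = \frac{1}{9}$ ($T = \frac{1}{9} \cdot 1 = \frac{1}{9} \approx 0.11111$)
$p{\left(b \right)} = - \frac{71}{12} + \frac{12}{b}$ ($p{\left(b \right)} = -6 + 3 \left(\frac{4}{b} + \frac{1}{9 \left(- 2 \left(-5 + 3\right)\right)}\right) = -6 + 3 \left(\frac{4}{b} + \frac{1}{9 \left(\left(-2\right) \left(-2\right)\right)}\right) = -6 + 3 \left(\frac{4}{b} + \frac{1}{9 \cdot 4}\right) = -6 + 3 \left(\frac{4}{b} + \frac{1}{9} \cdot \frac{1}{4}\right) = -6 + 3 \left(\frac{4}{b} + \frac{1}{36}\right) = -6 + 3 \left(\frac{1}{36} + \frac{4}{b}\right) = -6 + \left(\frac{1}{12} + \frac{12}{b}\right) = - \frac{71}{12} + \frac{12}{b}$)
$A{\left(f,I \right)} = -3 + I f$ ($A{\left(f,I \right)} = -3 + f I = -3 + I f$)
$s{\left(M,R \right)} = \frac{58}{105}$ ($s{\left(M,R \right)} = \frac{2}{3} + \frac{1}{3 \left(- \frac{71}{12} + \frac{12}{4}\right)} = \frac{2}{3} + \frac{1}{3 \left(- \frac{71}{12} + 12 \cdot \frac{1}{4}\right)} = \frac{2}{3} + \frac{1}{3 \left(- \frac{71}{12} + 3\right)} = \frac{2}{3} + \frac{1}{3 \left(- \frac{35}{12}\right)} = \frac{2}{3} + \frac{1}{3} \left(- \frac{12}{35}\right) = \frac{2}{3} - \frac{4}{35} = \frac{58}{105}$)
$\frac{1}{s{\left(A{\left(10,4 \right)},41 \right)}} = \frac{1}{\frac{58}{105}} = \frac{105}{58}$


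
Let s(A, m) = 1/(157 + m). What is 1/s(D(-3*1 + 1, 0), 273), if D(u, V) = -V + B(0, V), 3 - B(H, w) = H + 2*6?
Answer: 430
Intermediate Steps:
B(H, w) = -9 - H (B(H, w) = 3 - (H + 2*6) = 3 - (H + 12) = 3 - (12 + H) = 3 + (-12 - H) = -9 - H)
D(u, V) = -9 - V (D(u, V) = -V + (-9 - 1*0) = -V + (-9 + 0) = -V - 9 = -9 - V)
1/s(D(-3*1 + 1, 0), 273) = 1/(1/(157 + 273)) = 1/(1/430) = 430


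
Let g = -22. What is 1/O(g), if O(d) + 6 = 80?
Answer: 1/74 ≈ 0.013514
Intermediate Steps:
O(d) = 74 (O(d) = -6 + 80 = 74)
1/O(g) = 1/74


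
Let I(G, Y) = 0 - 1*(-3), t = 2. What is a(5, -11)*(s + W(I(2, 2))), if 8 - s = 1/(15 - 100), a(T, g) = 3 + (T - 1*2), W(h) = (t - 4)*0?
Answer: 4086/85 ≈ 48.071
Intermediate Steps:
I(G, Y) = 3 (I(G, Y) = 0 + 3 = 3)
W(h) = 0 (W(h) = (2 - 4)*0 = -2*0 = 0)
a(T, g) = 1 + T (a(T, g) = 3 + (T - 2) = 3 + (-2 + T) = 1 + T)
s = 681/85 (s = 8 - 1/(15 - 100) = 8 - 1/(-85) = 8 - 1*(-1/85) = 8 + 1/85 = 681/85 ≈ 8.0118)
a(5, -11)*(s + W(I(2, 2))) = (1 + 5)*(681/85 + 0) = 6*(681/85) = 4086/85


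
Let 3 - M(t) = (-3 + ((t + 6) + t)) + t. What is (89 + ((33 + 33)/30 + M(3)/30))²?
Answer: 826281/100 ≈ 8262.8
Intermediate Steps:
M(t) = -3*t (M(t) = 3 - ((-3 + ((t + 6) + t)) + t) = 3 - ((-3 + ((6 + t) + t)) + t) = 3 - ((-3 + (6 + 2*t)) + t) = 3 - ((3 + 2*t) + t) = 3 - (3 + 3*t) = 3 + (-3 - 3*t) = -3*t)
(89 + ((33 + 33)/30 + M(3)/30))² = (89 + ((33 + 33)/30 - 3*3/30))² = (89 + (66*(1/30) - 9*1/30))² = (89 + (11/5 - 3/10))² = (89 + 19/10)² = (909/10)² = 826281/100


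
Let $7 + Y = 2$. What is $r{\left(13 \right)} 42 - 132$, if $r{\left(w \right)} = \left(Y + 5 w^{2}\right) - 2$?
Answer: $35064$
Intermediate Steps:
$Y = -5$ ($Y = -7 + 2 = -5$)
$r{\left(w \right)} = -7 + 5 w^{2}$ ($r{\left(w \right)} = \left(-5 + 5 w^{2}\right) - 2 = -7 + 5 w^{2}$)
$r{\left(13 \right)} 42 - 132 = \left(-7 + 5 \cdot 13^{2}\right) 42 - 132 = \left(-7 + 5 \cdot 169\right) 42 - 132 = \left(-7 + 845\right) 42 - 132 = 838 \cdot 42 - 132 = 35196 - 132 = 35064$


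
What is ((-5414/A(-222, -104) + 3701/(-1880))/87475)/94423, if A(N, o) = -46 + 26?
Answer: 101043/3105629123800 ≈ 3.2535e-8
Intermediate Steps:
A(N, o) = -20
((-5414/A(-222, -104) + 3701/(-1880))/87475)/94423 = ((-5414/(-20) + 3701/(-1880))/87475)/94423 = ((-5414*(-1/20) + 3701*(-1/1880))*(1/87475))*(1/94423) = ((2707/10 - 3701/1880)*(1/87475))*(1/94423) = ((101043/376)*(1/87475))*(1/94423) = (101043/32890600)*(1/94423) = 101043/3105629123800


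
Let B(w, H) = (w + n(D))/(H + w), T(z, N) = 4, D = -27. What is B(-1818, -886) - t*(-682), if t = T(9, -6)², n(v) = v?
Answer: 29507893/2704 ≈ 10913.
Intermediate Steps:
t = 16 (t = 4² = 16)
B(w, H) = (-27 + w)/(H + w) (B(w, H) = (w - 27)/(H + w) = (-27 + w)/(H + w))
B(-1818, -886) - t*(-682) = (-27 - 1818)/(-886 - 1818) - 16*(-682) = -1845/(-2704) - 1*(-10912) = -1/2704*(-1845) + 10912 = 1845/2704 + 10912 = 29507893/2704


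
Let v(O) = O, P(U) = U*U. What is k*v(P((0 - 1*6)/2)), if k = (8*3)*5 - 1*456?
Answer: -3024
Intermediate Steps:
P(U) = U**2
k = -336 (k = 24*5 - 456 = 120 - 456 = -336)
k*v(P((0 - 1*6)/2)) = -336*(0 - 1*6)**2/4 = -336*(0 - 6)**2/4 = -336*(-6*1/2)**2 = -336*(-3)**2 = -336*9 = -3024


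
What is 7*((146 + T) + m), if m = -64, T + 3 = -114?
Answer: -245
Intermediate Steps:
T = -117 (T = -3 - 114 = -117)
7*((146 + T) + m) = 7*((146 - 117) - 64) = 7*(29 - 64) = 7*(-35) = -245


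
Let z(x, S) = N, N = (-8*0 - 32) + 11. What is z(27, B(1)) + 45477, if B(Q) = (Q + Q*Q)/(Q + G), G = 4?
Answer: 45456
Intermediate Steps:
B(Q) = (Q + Q**2)/(4 + Q) (B(Q) = (Q + Q*Q)/(Q + 4) = (Q + Q**2)/(4 + Q))
N = -21 (N = (0 - 32) + 11 = -32 + 11 = -21)
z(x, S) = -21
z(27, B(1)) + 45477 = -21 + 45477 = 45456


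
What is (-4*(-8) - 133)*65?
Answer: -6565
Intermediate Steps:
(-4*(-8) - 133)*65 = (32 - 133)*65 = -101*65 = -6565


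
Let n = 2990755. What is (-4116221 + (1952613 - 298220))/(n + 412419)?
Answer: -1230914/1701587 ≈ -0.72339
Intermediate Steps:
(-4116221 + (1952613 - 298220))/(n + 412419) = (-4116221 + (1952613 - 298220))/(2990755 + 412419) = (-4116221 + 1654393)/3403174 = -2461828*1/3403174 = -1230914/1701587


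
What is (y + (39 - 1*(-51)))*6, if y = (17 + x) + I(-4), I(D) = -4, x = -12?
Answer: 546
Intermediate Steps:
y = 1 (y = (17 - 12) - 4 = 5 - 4 = 1)
(y + (39 - 1*(-51)))*6 = (1 + (39 - 1*(-51)))*6 = (1 + (39 + 51))*6 = (1 + 90)*6 = 91*6 = 546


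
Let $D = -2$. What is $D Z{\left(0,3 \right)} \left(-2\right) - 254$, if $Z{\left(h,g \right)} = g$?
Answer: $-242$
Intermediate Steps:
$D Z{\left(0,3 \right)} \left(-2\right) - 254 = \left(-2\right) 3 \left(-2\right) - 254 = \left(-6\right) \left(-2\right) - 254 = 12 - 254 = -242$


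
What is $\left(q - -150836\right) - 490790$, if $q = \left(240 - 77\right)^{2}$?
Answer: $-313385$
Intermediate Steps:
$q = 26569$ ($q = 163^{2} = 26569$)
$\left(q - -150836\right) - 490790 = \left(26569 - -150836\right) - 490790 = \left(26569 + 150836\right) - 490790 = 177405 - 490790 = -313385$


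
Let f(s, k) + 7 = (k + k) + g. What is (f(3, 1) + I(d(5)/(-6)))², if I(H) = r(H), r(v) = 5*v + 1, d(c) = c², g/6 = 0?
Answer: 22201/36 ≈ 616.69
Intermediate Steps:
g = 0 (g = 6*0 = 0)
r(v) = 1 + 5*v
f(s, k) = -7 + 2*k (f(s, k) = -7 + ((k + k) + 0) = -7 + (2*k + 0) = -7 + 2*k)
I(H) = 1 + 5*H
(f(3, 1) + I(d(5)/(-6)))² = ((-7 + 2*1) + (1 + 5*(5²/(-6))))² = ((-7 + 2) + (1 + 5*(25*(-⅙))))² = (-5 + (1 + 5*(-25/6)))² = (-5 + (1 - 125/6))² = (-5 - 119/6)² = (-149/6)² = 22201/36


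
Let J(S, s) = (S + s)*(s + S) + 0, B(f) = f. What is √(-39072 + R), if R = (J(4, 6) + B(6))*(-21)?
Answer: I*√41298 ≈ 203.22*I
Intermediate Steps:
J(S, s) = (S + s)² (J(S, s) = (S + s)*(S + s) + 0 = (S + s)² + 0 = (S + s)²)
R = -2226 (R = ((4 + 6)² + 6)*(-21) = (10² + 6)*(-21) = (100 + 6)*(-21) = 106*(-21) = -2226)
√(-39072 + R) = √(-39072 - 2226) = √(-41298) = I*√41298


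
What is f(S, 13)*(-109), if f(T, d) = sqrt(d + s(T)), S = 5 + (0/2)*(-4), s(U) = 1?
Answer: -109*sqrt(14) ≈ -407.84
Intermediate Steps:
S = 5 (S = 5 + (0*(1/2))*(-4) = 5 + 0*(-4) = 5 + 0 = 5)
f(T, d) = sqrt(1 + d) (f(T, d) = sqrt(d + 1) = sqrt(1 + d))
f(S, 13)*(-109) = sqrt(1 + 13)*(-109) = sqrt(14)*(-109) = -109*sqrt(14)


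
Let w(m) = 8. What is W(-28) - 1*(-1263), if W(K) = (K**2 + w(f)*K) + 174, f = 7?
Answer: 1997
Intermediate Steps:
W(K) = 174 + K**2 + 8*K (W(K) = (K**2 + 8*K) + 174 = 174 + K**2 + 8*K)
W(-28) - 1*(-1263) = (174 + (-28)**2 + 8*(-28)) - 1*(-1263) = (174 + 784 - 224) + 1263 = 734 + 1263 = 1997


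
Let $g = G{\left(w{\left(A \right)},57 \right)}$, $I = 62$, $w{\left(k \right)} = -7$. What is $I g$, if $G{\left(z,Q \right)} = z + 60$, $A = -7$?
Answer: $3286$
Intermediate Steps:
$G{\left(z,Q \right)} = 60 + z$
$g = 53$ ($g = 60 - 7 = 53$)
$I g = 62 \cdot 53 = 3286$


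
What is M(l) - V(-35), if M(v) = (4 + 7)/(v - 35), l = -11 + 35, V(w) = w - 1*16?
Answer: 50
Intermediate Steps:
V(w) = -16 + w (V(w) = w - 16 = -16 + w)
l = 24
M(v) = 11/(-35 + v)
M(l) - V(-35) = 11/(-35 + 24) - (-16 - 35) = 11/(-11) - 1*(-51) = 11*(-1/11) + 51 = -1 + 51 = 50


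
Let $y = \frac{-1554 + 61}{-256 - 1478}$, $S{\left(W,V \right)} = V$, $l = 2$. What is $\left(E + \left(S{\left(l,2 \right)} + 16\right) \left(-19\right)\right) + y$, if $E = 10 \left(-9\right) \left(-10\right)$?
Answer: $\frac{969065}{1734} \approx 558.86$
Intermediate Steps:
$y = \frac{1493}{1734}$ ($y = - \frac{1493}{-1734} = \left(-1493\right) \left(- \frac{1}{1734}\right) = \frac{1493}{1734} \approx 0.86102$)
$E = 900$ ($E = \left(-90\right) \left(-10\right) = 900$)
$\left(E + \left(S{\left(l,2 \right)} + 16\right) \left(-19\right)\right) + y = \left(900 + \left(2 + 16\right) \left(-19\right)\right) + \frac{1493}{1734} = \left(900 + 18 \left(-19\right)\right) + \frac{1493}{1734} = \left(900 - 342\right) + \frac{1493}{1734} = 558 + \frac{1493}{1734} = \frac{969065}{1734}$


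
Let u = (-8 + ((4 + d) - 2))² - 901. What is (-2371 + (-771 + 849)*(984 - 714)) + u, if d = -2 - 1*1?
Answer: 17869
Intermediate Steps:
d = -3 (d = -2 - 1 = -3)
u = -820 (u = (-8 + ((4 - 3) - 2))² - 901 = (-8 + (1 - 2))² - 901 = (-8 - 1)² - 901 = (-9)² - 901 = 81 - 901 = -820)
(-2371 + (-771 + 849)*(984 - 714)) + u = (-2371 + (-771 + 849)*(984 - 714)) - 820 = (-2371 + 78*270) - 820 = (-2371 + 21060) - 820 = 18689 - 820 = 17869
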